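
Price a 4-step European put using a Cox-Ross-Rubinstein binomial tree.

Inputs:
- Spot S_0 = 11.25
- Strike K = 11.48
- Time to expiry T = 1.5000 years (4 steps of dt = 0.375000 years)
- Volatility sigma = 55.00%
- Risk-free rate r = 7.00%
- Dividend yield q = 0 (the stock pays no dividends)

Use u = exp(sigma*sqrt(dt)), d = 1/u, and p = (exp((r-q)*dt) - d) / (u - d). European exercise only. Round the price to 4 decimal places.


dt = T/N = 0.375000
u = exp(sigma*sqrt(dt)) = 1.400466; d = 1/u = 0.714048
p = (exp((r-q)*dt) - d) / (u - d) = 0.455334
Discount per step: exp(-r*dt) = 0.974092
Stock lattice S(k, i) with i counting down-moves:
  k=0: S(0,0) = 11.2500
  k=1: S(1,0) = 15.7552; S(1,1) = 8.0330
  k=2: S(2,0) = 22.0647; S(2,1) = 11.2500; S(2,2) = 5.7360
  k=3: S(3,0) = 30.9008; S(3,1) = 15.7552; S(3,2) = 8.0330; S(3,3) = 4.0958
  k=4: S(4,0) = 43.2755; S(4,1) = 22.0647; S(4,2) = 11.2500; S(4,3) = 5.7360; S(4,4) = 2.9246
Terminal payoffs V(N, i) = max(K - S_T, 0):
  V(4,0) = 0.000000; V(4,1) = 0.000000; V(4,2) = 0.230000; V(4,3) = 5.744021; V(4,4) = 8.555426
Backward induction: V(k, i) = exp(-r*dt) * [p * V(k+1, i) + (1-p) * V(k+1, i+1)].
  V(3,0) = exp(-r*dt) * [p*0.000000 + (1-p)*0.000000] = 0.000000
  V(3,1) = exp(-r*dt) * [p*0.000000 + (1-p)*0.230000] = 0.122027
  V(3,2) = exp(-r*dt) * [p*0.230000 + (1-p)*5.744021] = 3.149529
  V(3,3) = exp(-r*dt) * [p*5.744021 + (1-p)*8.555426] = 7.086805
  V(2,0) = exp(-r*dt) * [p*0.000000 + (1-p)*0.122027] = 0.064742
  V(2,1) = exp(-r*dt) * [p*0.122027 + (1-p)*3.149529] = 1.725120
  V(2,2) = exp(-r*dt) * [p*3.149529 + (1-p)*7.086805] = 5.156869
  V(1,0) = exp(-r*dt) * [p*0.064742 + (1-p)*1.725120] = 0.943985
  V(1,1) = exp(-r*dt) * [p*1.725120 + (1-p)*5.156869] = 3.501154
  V(0,0) = exp(-r*dt) * [p*0.943985 + (1-p)*3.501154] = 2.276245

Answer: Price = V(0,0) = 2.2762


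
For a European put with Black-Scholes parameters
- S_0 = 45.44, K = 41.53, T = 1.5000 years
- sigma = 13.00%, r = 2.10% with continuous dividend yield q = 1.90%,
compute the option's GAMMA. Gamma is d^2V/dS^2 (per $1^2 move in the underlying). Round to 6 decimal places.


Answer: Gamma = 0.043002

Derivation:
d1 = 0.6635712732; d2 = 0.5043544399
phi(d1) = 0.3201063641; exp(-qT) = 0.9719022941; exp(-rT) = 0.9689909565
Gamma = exp(-qT) * phi(d1) / (S * sigma * sqrt(T)) = 0.9719022941 * 0.3201063641 / (45.4400 * 0.1300 * 1.2247448714) = 0.043002


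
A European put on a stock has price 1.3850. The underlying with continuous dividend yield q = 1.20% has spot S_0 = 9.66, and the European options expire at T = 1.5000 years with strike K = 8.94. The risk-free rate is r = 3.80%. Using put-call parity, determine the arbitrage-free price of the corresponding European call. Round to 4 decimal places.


Put-call parity: C - P = S_0 * exp(-qT) - K * exp(-rT).
S_0 * exp(-qT) = 9.6600 * 0.98216103 = 9.48767557
K * exp(-rT) = 8.9400 * 0.94459407 = 8.44467098
C = P + S*exp(-qT) - K*exp(-rT)
C = 1.3850 + 9.48767557 - 8.44467098 = 2.4280

Answer: Call price = 2.4280


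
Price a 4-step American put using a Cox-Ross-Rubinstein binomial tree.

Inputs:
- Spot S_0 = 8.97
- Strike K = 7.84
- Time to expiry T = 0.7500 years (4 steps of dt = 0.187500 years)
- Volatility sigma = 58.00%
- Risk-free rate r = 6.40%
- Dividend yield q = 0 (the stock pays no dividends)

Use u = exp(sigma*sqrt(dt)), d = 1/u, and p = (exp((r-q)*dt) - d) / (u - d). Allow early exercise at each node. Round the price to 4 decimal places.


dt = T/N = 0.187500
u = exp(sigma*sqrt(dt)) = 1.285500; d = 1/u = 0.777908
p = (exp((r-q)*dt) - d) / (u - d) = 0.461325
Discount per step: exp(-r*dt) = 0.988072
Stock lattice S(k, i) with i counting down-moves:
  k=0: S(0,0) = 8.9700
  k=1: S(1,0) = 11.5309; S(1,1) = 6.9778
  k=2: S(2,0) = 14.8230; S(2,1) = 8.9700; S(2,2) = 5.4281
  k=3: S(3,0) = 19.0550; S(3,1) = 11.5309; S(3,2) = 6.9778; S(3,3) = 4.2226
  k=4: S(4,0) = 24.4952; S(4,1) = 14.8230; S(4,2) = 8.9700; S(4,3) = 5.4281; S(4,4) = 3.2848
Terminal payoffs V(N, i) = max(K - S_T, 0):
  V(4,0) = 0.000000; V(4,1) = 0.000000; V(4,2) = 0.000000; V(4,3) = 2.411890; V(4,4) = 4.555231
Backward induction: V(k, i) = exp(-r*dt) * [p * V(k+1, i) + (1-p) * V(k+1, i+1)]; then take max(V_cont, immediate exercise) for American.
  V(3,0) = exp(-r*dt) * [p*0.000000 + (1-p)*0.000000] = 0.000000; exercise = 0.000000; V(3,0) = max -> 0.000000
  V(3,1) = exp(-r*dt) * [p*0.000000 + (1-p)*0.000000] = 0.000000; exercise = 0.000000; V(3,1) = max -> 0.000000
  V(3,2) = exp(-r*dt) * [p*0.000000 + (1-p)*2.411890] = 1.283729; exercise = 0.862168; V(3,2) = max -> 1.283729
  V(3,3) = exp(-r*dt) * [p*2.411890 + (1-p)*4.555231] = 3.523914; exercise = 3.617432; V(3,3) = max -> 3.617432
  V(2,0) = exp(-r*dt) * [p*0.000000 + (1-p)*0.000000] = 0.000000; exercise = 0.000000; V(2,0) = max -> 0.000000
  V(2,1) = exp(-r*dt) * [p*0.000000 + (1-p)*1.283729] = 0.683264; exercise = 0.000000; V(2,1) = max -> 0.683264
  V(2,2) = exp(-r*dt) * [p*1.283729 + (1-p)*3.617432] = 2.510529; exercise = 2.411890; V(2,2) = max -> 2.510529
  V(1,0) = exp(-r*dt) * [p*0.000000 + (1-p)*0.683264] = 0.363667; exercise = 0.000000; V(1,0) = max -> 0.363667
  V(1,1) = exp(-r*dt) * [p*0.683264 + (1-p)*2.510529] = 1.647676; exercise = 0.862168; V(1,1) = max -> 1.647676
  V(0,0) = exp(-r*dt) * [p*0.363667 + (1-p)*1.647676] = 1.042743; exercise = 0.000000; V(0,0) = max -> 1.042743

Answer: Price = V(0,0) = 1.0427


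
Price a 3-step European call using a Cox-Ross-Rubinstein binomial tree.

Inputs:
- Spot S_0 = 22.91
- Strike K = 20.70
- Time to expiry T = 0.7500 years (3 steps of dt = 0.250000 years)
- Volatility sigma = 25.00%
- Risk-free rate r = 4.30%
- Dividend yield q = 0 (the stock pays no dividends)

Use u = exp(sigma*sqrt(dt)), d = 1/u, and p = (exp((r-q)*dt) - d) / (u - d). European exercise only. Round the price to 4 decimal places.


dt = T/N = 0.250000
u = exp(sigma*sqrt(dt)) = 1.133148; d = 1/u = 0.882497
p = (exp((r-q)*dt) - d) / (u - d) = 0.511910
Discount per step: exp(-r*dt) = 0.989308
Stock lattice S(k, i) with i counting down-moves:
  k=0: S(0,0) = 22.9100
  k=1: S(1,0) = 25.9604; S(1,1) = 20.2180
  k=2: S(2,0) = 29.4170; S(2,1) = 22.9100; S(2,2) = 17.8423
  k=3: S(3,0) = 33.3339; S(3,1) = 25.9604; S(3,2) = 20.2180; S(3,3) = 15.7458
Terminal payoffs V(N, i) = max(S_T - K, 0):
  V(3,0) = 12.633853; V(3,1) = 5.260431; V(3,2) = 0.000000; V(3,3) = 0.000000
Backward induction: V(k, i) = exp(-r*dt) * [p * V(k+1, i) + (1-p) * V(k+1, i+1)].
  V(2,0) = exp(-r*dt) * [p*12.633853 + (1-p)*5.260431] = 8.938355
  V(2,1) = exp(-r*dt) * [p*5.260431 + (1-p)*0.000000] = 2.664075
  V(2,2) = exp(-r*dt) * [p*0.000000 + (1-p)*0.000000] = 0.000000
  V(1,0) = exp(-r*dt) * [p*8.938355 + (1-p)*2.664075] = 5.813115
  V(1,1) = exp(-r*dt) * [p*2.664075 + (1-p)*0.000000] = 1.349185
  V(0,0) = exp(-r*dt) * [p*5.813115 + (1-p)*1.349185] = 3.595457

Answer: Price = V(0,0) = 3.5955


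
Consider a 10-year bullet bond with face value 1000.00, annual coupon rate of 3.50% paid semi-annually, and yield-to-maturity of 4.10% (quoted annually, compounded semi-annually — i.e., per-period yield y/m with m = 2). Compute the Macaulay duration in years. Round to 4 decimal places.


Coupon per period c = face * coupon_rate / m = 17.500000
Periods per year m = 2; per-period yield y/m = 0.020500
Number of cashflows N = 20
Cashflows (t years, CF_t, discount factor 1/(1+y/m)^(m*t), PV):
  t = 0.5000: CF_t = 17.500000, DF = 0.979912, PV = 17.148457
  t = 1.0000: CF_t = 17.500000, DF = 0.960227, PV = 16.803975
  t = 1.5000: CF_t = 17.500000, DF = 0.940938, PV = 16.466414
  t = 2.0000: CF_t = 17.500000, DF = 0.922036, PV = 16.135633
  t = 2.5000: CF_t = 17.500000, DF = 0.903514, PV = 15.811497
  t = 3.0000: CF_t = 17.500000, DF = 0.885364, PV = 15.493873
  t = 3.5000: CF_t = 17.500000, DF = 0.867579, PV = 15.182629
  t = 4.0000: CF_t = 17.500000, DF = 0.850151, PV = 14.877638
  t = 4.5000: CF_t = 17.500000, DF = 0.833073, PV = 14.578773
  t = 5.0000: CF_t = 17.500000, DF = 0.816338, PV = 14.285912
  t = 5.5000: CF_t = 17.500000, DF = 0.799939, PV = 13.998933
  t = 6.0000: CF_t = 17.500000, DF = 0.783870, PV = 13.717720
  t = 6.5000: CF_t = 17.500000, DF = 0.768123, PV = 13.442156
  t = 7.0000: CF_t = 17.500000, DF = 0.752693, PV = 13.172127
  t = 7.5000: CF_t = 17.500000, DF = 0.737573, PV = 12.907523
  t = 8.0000: CF_t = 17.500000, DF = 0.722756, PV = 12.648234
  t = 8.5000: CF_t = 17.500000, DF = 0.708237, PV = 12.394154
  t = 9.0000: CF_t = 17.500000, DF = 0.694010, PV = 12.145178
  t = 9.5000: CF_t = 17.500000, DF = 0.680069, PV = 11.901203
  t = 10.0000: CF_t = 1017.500000, DF = 0.666407, PV = 678.069542
Price P = sum_t PV_t = 951.181573
Macaulay numerator sum_t t * PV_t:
  t * PV_t at t = 0.5000: 8.574228
  t * PV_t at t = 1.0000: 16.803975
  t * PV_t at t = 1.5000: 24.699621
  t * PV_t at t = 2.0000: 32.271266
  t * PV_t at t = 2.5000: 39.528744
  t * PV_t at t = 3.0000: 46.481619
  t * PV_t at t = 3.5000: 53.139202
  t * PV_t at t = 4.0000: 59.510550
  t * PV_t at t = 4.5000: 65.604478
  t * PV_t at t = 5.0000: 71.429558
  t * PV_t at t = 5.5000: 76.994134
  t * PV_t at t = 6.0000: 82.306321
  t * PV_t at t = 6.5000: 87.374014
  t * PV_t at t = 7.0000: 92.204892
  t * PV_t at t = 7.5000: 96.806424
  t * PV_t at t = 8.0000: 101.185875
  t * PV_t at t = 8.5000: 105.350311
  t * PV_t at t = 9.0000: 109.306602
  t * PV_t at t = 9.5000: 113.061432
  t * PV_t at t = 10.0000: 6780.695420
Macaulay duration D = (sum_t t * PV_t) / P = 8063.328666 / 951.181573 = 8.477171

Answer: Macaulay duration = 8.4772 years


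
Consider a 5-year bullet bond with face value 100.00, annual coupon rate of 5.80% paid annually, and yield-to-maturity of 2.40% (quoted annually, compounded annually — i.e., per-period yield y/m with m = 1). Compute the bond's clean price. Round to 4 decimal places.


Answer: Price = 115.8414

Derivation:
Coupon per period c = face * coupon_rate / m = 5.800000
Periods per year m = 1; per-period yield y/m = 0.024000
Number of cashflows N = 5
Cashflows (t years, CF_t, discount factor 1/(1+y/m)^(m*t), PV):
  t = 1.0000: CF_t = 5.800000, DF = 0.976562, PV = 5.664063
  t = 2.0000: CF_t = 5.800000, DF = 0.953674, PV = 5.531311
  t = 3.0000: CF_t = 5.800000, DF = 0.931323, PV = 5.401671
  t = 4.0000: CF_t = 5.800000, DF = 0.909495, PV = 5.275069
  t = 5.0000: CF_t = 105.800000, DF = 0.888178, PV = 93.969277
Price P = sum_t PV_t = 115.841391


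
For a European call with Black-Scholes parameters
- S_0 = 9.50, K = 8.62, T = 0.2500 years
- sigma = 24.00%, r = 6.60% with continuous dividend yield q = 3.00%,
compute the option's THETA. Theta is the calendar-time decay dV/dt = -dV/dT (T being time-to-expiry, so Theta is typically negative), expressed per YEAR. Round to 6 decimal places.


Answer: Theta = -0.788573

Derivation:
d1 = 0.9450559494; d2 = 0.8250559494
phi(d1) = 0.2552520203; exp(-qT) = 0.9925280548; exp(-rT) = 0.9836353794
Theta = -S*exp(-qT)*phi(d1)*sigma/(2*sqrt(T)) - r*K*exp(-rT)*N(d2) + q*S*exp(-qT)*N(d1)
N(d1) = 0.8276848436; N(d2) = 0.7953300865; sqrt(T) = 0.5000000000
Term 1 = -9.5000 * 0.9925280548 * 0.2552520203 * 0.2400 / (2 * 0.5000000000) = -0.5776261239
Term 2 = -0.0660 * 8.6200 * 0.9836353794 * 0.7953300865 = -0.4450745425
Term 3 = 0.0300 * 9.5000 * 0.9925280548 * 0.8276848436 = 0.2341276219
Theta = -0.5776261239 + (-0.4450745425) + (0.2341276219) = -0.788573


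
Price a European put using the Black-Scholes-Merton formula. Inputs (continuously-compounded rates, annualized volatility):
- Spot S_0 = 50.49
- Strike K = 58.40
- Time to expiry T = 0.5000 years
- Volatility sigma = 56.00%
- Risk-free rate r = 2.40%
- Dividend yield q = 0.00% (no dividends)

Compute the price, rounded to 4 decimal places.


Answer: Price = 12.5682

Derivation:
d1 = (ln(S/K) + (r - q + 0.5*sigma^2) * T) / (sigma * sqrt(T)) = -0.13925103
d2 = d1 - sigma * sqrt(T) = -0.53523082
exp(-rT) = 0.98807171; exp(-qT) = 1.00000000
P = K * exp(-rT) * N(-d2) - S_0 * exp(-qT) * N(-d1)
N(-d1) = 0.55537411; N(-d2) = 0.70375487
P = 58.4000 * 0.98807171 * 0.70375487 - 50.4900 * 1.00000000 * 0.55537411 = 12.5682


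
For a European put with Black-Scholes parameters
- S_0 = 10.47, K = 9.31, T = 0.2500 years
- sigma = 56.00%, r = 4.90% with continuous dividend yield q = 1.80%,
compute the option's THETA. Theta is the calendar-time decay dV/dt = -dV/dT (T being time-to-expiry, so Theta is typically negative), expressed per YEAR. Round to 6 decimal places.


d1 = 0.5870533343; d2 = 0.3070533343
phi(d1) = 0.3357950277; exp(-qT) = 0.9955101098; exp(-rT) = 0.9878247258
Theta = -S*exp(-qT)*phi(d1)*sigma/(2*sqrt(T)) + r*K*exp(-rT)*N(-d2) - q*S*exp(-qT)*N(-d1)
N(-d1) = 0.2785839437; N(-d2) = 0.3794013884; sqrt(T) = 0.5000000000
Term 1 = -10.4700 * 0.9955101098 * 0.3357950277 * 0.5600 / (2 * 0.5000000000) = -1.9599935606
Term 2 = 0.0490 * 9.3100 * 0.9878247258 * 0.3794013884 = 0.1709718336
Term 3 = -0.0180 * 10.4700 * 0.9955101098 * 0.2785839437 = -0.0522662021
Theta = -1.9599935606 + (0.1709718336) + (-0.0522662021) = -1.841288

Answer: Theta = -1.841288


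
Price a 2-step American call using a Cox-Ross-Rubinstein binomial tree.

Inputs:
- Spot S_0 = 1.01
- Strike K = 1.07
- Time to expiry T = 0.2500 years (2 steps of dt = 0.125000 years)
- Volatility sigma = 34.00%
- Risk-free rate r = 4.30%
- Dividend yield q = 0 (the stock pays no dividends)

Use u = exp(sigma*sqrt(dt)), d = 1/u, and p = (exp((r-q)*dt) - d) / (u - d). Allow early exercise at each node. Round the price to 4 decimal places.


Answer: Price = V(0,0) = 0.0514

Derivation:
dt = T/N = 0.125000
u = exp(sigma*sqrt(dt)) = 1.127732; d = 1/u = 0.886736
p = (exp((r-q)*dt) - d) / (u - d) = 0.492347
Discount per step: exp(-r*dt) = 0.994639
Stock lattice S(k, i) with i counting down-moves:
  k=0: S(0,0) = 1.0100
  k=1: S(1,0) = 1.1390; S(1,1) = 0.8956
  k=2: S(2,0) = 1.2845; S(2,1) = 1.0100; S(2,2) = 0.7942
Terminal payoffs V(N, i) = max(S_T - K, 0):
  V(2,0) = 0.214496; V(2,1) = 0.000000; V(2,2) = 0.000000
Backward induction: V(k, i) = exp(-r*dt) * [p * V(k+1, i) + (1-p) * V(k+1, i+1)]; then take max(V_cont, immediate exercise) for American.
  V(1,0) = exp(-r*dt) * [p*0.214496 + (1-p)*0.000000] = 0.105041; exercise = 0.069009; V(1,0) = max -> 0.105041
  V(1,1) = exp(-r*dt) * [p*0.000000 + (1-p)*0.000000] = 0.000000; exercise = 0.000000; V(1,1) = max -> 0.000000
  V(0,0) = exp(-r*dt) * [p*0.105041 + (1-p)*0.000000] = 0.051439; exercise = 0.000000; V(0,0) = max -> 0.051439


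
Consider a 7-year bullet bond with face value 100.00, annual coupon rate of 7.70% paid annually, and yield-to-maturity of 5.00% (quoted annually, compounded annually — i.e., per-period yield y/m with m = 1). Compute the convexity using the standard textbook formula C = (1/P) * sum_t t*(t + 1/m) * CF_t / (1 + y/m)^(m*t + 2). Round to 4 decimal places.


Coupon per period c = face * coupon_rate / m = 7.700000
Periods per year m = 1; per-period yield y/m = 0.050000
Number of cashflows N = 7
Cashflows (t years, CF_t, discount factor 1/(1+y/m)^(m*t), PV):
  t = 1.0000: CF_t = 7.700000, DF = 0.952381, PV = 7.333333
  t = 2.0000: CF_t = 7.700000, DF = 0.907029, PV = 6.984127
  t = 3.0000: CF_t = 7.700000, DF = 0.863838, PV = 6.651550
  t = 4.0000: CF_t = 7.700000, DF = 0.822702, PV = 6.334809
  t = 5.0000: CF_t = 7.700000, DF = 0.783526, PV = 6.033151
  t = 6.0000: CF_t = 7.700000, DF = 0.746215, PV = 5.745859
  t = 7.0000: CF_t = 107.700000, DF = 0.710681, PV = 76.540379
Price P = sum_t PV_t = 115.623208
Convexity numerator sum_t t*(t + 1/m) * CF_t / (1+y/m)^(m*t + 2):
  t = 1.0000: term = 13.303099
  t = 2.0000: term = 38.008854
  t = 3.0000: term = 72.397818
  t = 4.0000: term = 114.917171
  t = 5.0000: term = 164.167387
  t = 6.0000: term = 218.889850
  t = 7.0000: term = 3887.765295
Convexity = (1/P) * sum = 4509.449475 / 115.623208 = 39.001249

Answer: Convexity = 39.0012


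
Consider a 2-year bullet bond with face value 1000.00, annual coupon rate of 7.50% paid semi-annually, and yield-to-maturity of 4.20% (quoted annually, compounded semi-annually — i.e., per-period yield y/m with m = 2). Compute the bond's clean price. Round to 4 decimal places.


Answer: Price = 1062.6754

Derivation:
Coupon per period c = face * coupon_rate / m = 37.500000
Periods per year m = 2; per-period yield y/m = 0.021000
Number of cashflows N = 4
Cashflows (t years, CF_t, discount factor 1/(1+y/m)^(m*t), PV):
  t = 0.5000: CF_t = 37.500000, DF = 0.979432, PV = 36.728697
  t = 1.0000: CF_t = 37.500000, DF = 0.959287, PV = 35.973259
  t = 1.5000: CF_t = 37.500000, DF = 0.939556, PV = 35.233358
  t = 2.0000: CF_t = 1037.500000, DF = 0.920231, PV = 954.740041
Price P = sum_t PV_t = 1062.675356


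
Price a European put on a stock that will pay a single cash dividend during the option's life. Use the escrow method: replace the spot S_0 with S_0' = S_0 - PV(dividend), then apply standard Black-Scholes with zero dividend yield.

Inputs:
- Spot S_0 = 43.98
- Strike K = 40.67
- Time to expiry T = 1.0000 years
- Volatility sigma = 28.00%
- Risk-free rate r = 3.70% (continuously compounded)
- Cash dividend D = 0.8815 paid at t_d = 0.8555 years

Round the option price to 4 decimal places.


Answer: Price = 2.8788

Derivation:
PV(D) = D * exp(-r * t_d) = 0.8815 * 0.96884223 = 0.85403442
S_0' = S_0 - PV(D) = 43.9800 - 0.85403442 = 43.12596558
d1 = (ln(S_0'/K) + (r + sigma^2/2)*T) / (sigma*sqrt(T)) = 0.48155195
d2 = d1 - sigma*sqrt(T) = 0.20155195
exp(-rT) = 0.96367614
N(-d1) = 0.31506213; N(-d2) = 0.42013351
P = K * exp(-rT) * N(-d2) - S_0' * N(-d1) = 40.6700 * 0.96367614 * 0.42013351 - 43.12596558 * 0.31506213 = 2.8788


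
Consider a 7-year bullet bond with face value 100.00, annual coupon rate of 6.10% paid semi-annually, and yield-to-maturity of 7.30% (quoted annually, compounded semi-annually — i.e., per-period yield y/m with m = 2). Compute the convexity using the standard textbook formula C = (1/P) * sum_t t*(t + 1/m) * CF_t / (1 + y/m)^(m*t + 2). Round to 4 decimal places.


Coupon per period c = face * coupon_rate / m = 3.050000
Periods per year m = 2; per-period yield y/m = 0.036500
Number of cashflows N = 14
Cashflows (t years, CF_t, discount factor 1/(1+y/m)^(m*t), PV):
  t = 0.5000: CF_t = 3.050000, DF = 0.964785, PV = 2.942595
  t = 1.0000: CF_t = 3.050000, DF = 0.930811, PV = 2.838973
  t = 1.5000: CF_t = 3.050000, DF = 0.898033, PV = 2.738999
  t = 2.0000: CF_t = 3.050000, DF = 0.866409, PV = 2.642546
  t = 2.5000: CF_t = 3.050000, DF = 0.835898, PV = 2.549490
  t = 3.0000: CF_t = 3.050000, DF = 0.806462, PV = 2.459711
  t = 3.5000: CF_t = 3.050000, DF = 0.778063, PV = 2.373093
  t = 4.0000: CF_t = 3.050000, DF = 0.750664, PV = 2.289525
  t = 4.5000: CF_t = 3.050000, DF = 0.724230, PV = 2.208900
  t = 5.0000: CF_t = 3.050000, DF = 0.698726, PV = 2.131114
  t = 5.5000: CF_t = 3.050000, DF = 0.674121, PV = 2.056068
  t = 6.0000: CF_t = 3.050000, DF = 0.650382, PV = 1.983664
  t = 6.5000: CF_t = 3.050000, DF = 0.627479, PV = 1.913810
  t = 7.0000: CF_t = 103.050000, DF = 0.605382, PV = 62.384645
Price P = sum_t PV_t = 93.513133
Convexity numerator sum_t t*(t + 1/m) * CF_t / (1+y/m)^(m*t + 2):
  t = 0.5000: term = 1.369500
  t = 1.0000: term = 3.963820
  t = 1.5000: term = 7.648470
  t = 2.0000: term = 12.298553
  t = 2.5000: term = 17.798195
  t = 3.0000: term = 24.040012
  t = 3.5000: term = 30.924602
  t = 4.0000: term = 38.360060
  t = 4.5000: term = 46.261529
  t = 5.0000: term = 54.550766
  t = 5.5000: term = 63.155735
  t = 6.0000: term = 72.010223
  t = 6.5000: term = 81.053475
  t = 7.0000: term = 3048.585619
Convexity = (1/P) * sum = 3502.020559 / 93.513133 = 37.449505

Answer: Convexity = 37.4495


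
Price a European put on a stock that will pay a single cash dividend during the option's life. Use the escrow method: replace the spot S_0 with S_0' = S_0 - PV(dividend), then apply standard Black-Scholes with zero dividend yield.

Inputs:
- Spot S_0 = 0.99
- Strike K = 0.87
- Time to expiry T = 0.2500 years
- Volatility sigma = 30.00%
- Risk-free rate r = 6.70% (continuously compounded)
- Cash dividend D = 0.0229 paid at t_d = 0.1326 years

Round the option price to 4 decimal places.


Answer: Price = 0.0158

Derivation:
PV(D) = D * exp(-r * t_d) = 0.0229 * 0.99115515 = 0.02269745
S_0' = S_0 - PV(D) = 0.9900 - 0.02269745 = 0.96730255
d1 = (ln(S_0'/K) + (r + sigma^2/2)*T) / (sigma*sqrt(T)) = 0.89345405
d2 = d1 - sigma*sqrt(T) = 0.74345405
exp(-rT) = 0.98338950
N(-d1) = 0.18580704; N(-d2) = 0.22860342
P = K * exp(-rT) * N(-d2) - S_0' * N(-d1) = 0.8700 * 0.98338950 * 0.22860342 - 0.96730255 * 0.18580704 = 0.0158


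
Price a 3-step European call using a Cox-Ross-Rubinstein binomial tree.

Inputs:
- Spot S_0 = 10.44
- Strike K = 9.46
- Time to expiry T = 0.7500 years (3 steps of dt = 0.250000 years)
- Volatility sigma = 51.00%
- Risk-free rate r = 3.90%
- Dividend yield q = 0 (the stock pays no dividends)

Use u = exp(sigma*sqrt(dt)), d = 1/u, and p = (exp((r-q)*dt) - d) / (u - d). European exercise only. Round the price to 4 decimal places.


dt = T/N = 0.250000
u = exp(sigma*sqrt(dt)) = 1.290462; d = 1/u = 0.774916
p = (exp((r-q)*dt) - d) / (u - d) = 0.455598
Discount per step: exp(-r*dt) = 0.990297
Stock lattice S(k, i) with i counting down-moves:
  k=0: S(0,0) = 10.4400
  k=1: S(1,0) = 13.4724; S(1,1) = 8.0901
  k=2: S(2,0) = 17.3856; S(2,1) = 10.4400; S(2,2) = 6.2692
  k=3: S(3,0) = 22.4355; S(3,1) = 13.4724; S(3,2) = 8.0901; S(3,3) = 4.8581
Terminal payoffs V(N, i) = max(S_T - K, 0):
  V(3,0) = 12.975501; V(3,1) = 4.012419; V(3,2) = 0.000000; V(3,3) = 0.000000
Backward induction: V(k, i) = exp(-r*dt) * [p * V(k+1, i) + (1-p) * V(k+1, i+1)].
  V(2,0) = exp(-r*dt) * [p*12.975501 + (1-p)*4.012419] = 8.017427
  V(2,1) = exp(-r*dt) * [p*4.012419 + (1-p)*0.000000] = 1.810312
  V(2,2) = exp(-r*dt) * [p*0.000000 + (1-p)*0.000000] = 0.000000
  V(1,0) = exp(-r*dt) * [p*8.017427 + (1-p)*1.810312] = 4.593256
  V(1,1) = exp(-r*dt) * [p*1.810312 + (1-p)*0.000000] = 0.816772
  V(0,0) = exp(-r*dt) * [p*4.593256 + (1-p)*0.816772] = 2.512711

Answer: Price = V(0,0) = 2.5127


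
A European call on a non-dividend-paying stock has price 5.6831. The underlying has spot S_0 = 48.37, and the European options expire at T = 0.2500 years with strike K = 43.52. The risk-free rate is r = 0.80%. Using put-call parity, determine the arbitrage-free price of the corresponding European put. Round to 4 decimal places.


Answer: Put price = 0.7461

Derivation:
Put-call parity: C - P = S_0 * exp(-qT) - K * exp(-rT).
S_0 * exp(-qT) = 48.3700 * 1.00000000 = 48.37000000
K * exp(-rT) = 43.5200 * 0.99800200 = 43.43304698
P = C - S*exp(-qT) + K*exp(-rT)
P = 5.6831 - 48.37000000 + 43.43304698 = 0.7461


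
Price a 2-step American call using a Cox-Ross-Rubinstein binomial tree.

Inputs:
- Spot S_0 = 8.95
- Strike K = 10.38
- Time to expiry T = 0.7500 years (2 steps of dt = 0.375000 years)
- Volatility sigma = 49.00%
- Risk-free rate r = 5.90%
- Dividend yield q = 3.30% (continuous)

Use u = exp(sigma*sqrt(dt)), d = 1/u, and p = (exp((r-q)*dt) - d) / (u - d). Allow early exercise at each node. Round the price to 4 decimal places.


dt = T/N = 0.375000
u = exp(sigma*sqrt(dt)) = 1.349943; d = 1/u = 0.740772
p = (exp((r-q)*dt) - d) / (u - d) = 0.441626
Discount per step: exp(-r*dt) = 0.978118
Stock lattice S(k, i) with i counting down-moves:
  k=0: S(0,0) = 8.9500
  k=1: S(1,0) = 12.0820; S(1,1) = 6.6299
  k=2: S(2,0) = 16.3100; S(2,1) = 8.9500; S(2,2) = 4.9113
Terminal payoffs V(N, i) = max(S_T - K, 0):
  V(2,0) = 5.930002; V(2,1) = 0.000000; V(2,2) = 0.000000
Backward induction: V(k, i) = exp(-r*dt) * [p * V(k+1, i) + (1-p) * V(k+1, i+1)]; then take max(V_cont, immediate exercise) for American.
  V(1,0) = exp(-r*dt) * [p*5.930002 + (1-p)*0.000000] = 2.561536; exercise = 1.701991; V(1,0) = max -> 2.561536
  V(1,1) = exp(-r*dt) * [p*0.000000 + (1-p)*0.000000] = 0.000000; exercise = 0.000000; V(1,1) = max -> 0.000000
  V(0,0) = exp(-r*dt) * [p*2.561536 + (1-p)*0.000000] = 1.106487; exercise = 0.000000; V(0,0) = max -> 1.106487

Answer: Price = V(0,0) = 1.1065


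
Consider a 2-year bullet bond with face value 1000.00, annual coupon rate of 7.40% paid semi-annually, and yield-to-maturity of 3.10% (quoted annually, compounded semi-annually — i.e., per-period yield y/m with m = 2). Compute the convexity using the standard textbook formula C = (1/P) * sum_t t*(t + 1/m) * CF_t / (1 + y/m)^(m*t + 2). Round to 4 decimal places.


Coupon per period c = face * coupon_rate / m = 37.000000
Periods per year m = 2; per-period yield y/m = 0.015500
Number of cashflows N = 4
Cashflows (t years, CF_t, discount factor 1/(1+y/m)^(m*t), PV):
  t = 0.5000: CF_t = 37.000000, DF = 0.984737, PV = 36.435254
  t = 1.0000: CF_t = 37.000000, DF = 0.969706, PV = 35.879127
  t = 1.5000: CF_t = 37.000000, DF = 0.954905, PV = 35.331489
  t = 2.0000: CF_t = 1037.000000, DF = 0.940330, PV = 975.122204
Price P = sum_t PV_t = 1082.768073
Convexity numerator sum_t t*(t + 1/m) * CF_t / (1+y/m)^(m*t + 2):
  t = 0.5000: term = 17.665745
  t = 1.0000: term = 52.188315
  t = 1.5000: term = 102.783485
  t = 2.0000: term = 4727.909929
Convexity = (1/P) * sum = 4900.547474 / 1082.768073 = 4.525944

Answer: Convexity = 4.5259


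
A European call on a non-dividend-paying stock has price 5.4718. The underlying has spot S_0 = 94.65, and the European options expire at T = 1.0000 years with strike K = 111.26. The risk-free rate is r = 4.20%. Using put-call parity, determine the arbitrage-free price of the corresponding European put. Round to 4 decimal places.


Put-call parity: C - P = S_0 * exp(-qT) - K * exp(-rT).
S_0 * exp(-qT) = 94.6500 * 1.00000000 = 94.65000000
K * exp(-rT) = 111.2600 * 0.95886978 = 106.68385179
P = C - S*exp(-qT) + K*exp(-rT)
P = 5.4718 - 94.65000000 + 106.68385179 = 17.5057

Answer: Put price = 17.5057


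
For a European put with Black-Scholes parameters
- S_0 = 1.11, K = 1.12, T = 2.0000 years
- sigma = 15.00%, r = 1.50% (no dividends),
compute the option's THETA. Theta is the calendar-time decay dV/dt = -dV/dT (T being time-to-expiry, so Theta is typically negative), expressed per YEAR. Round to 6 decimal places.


Answer: Theta = -0.014798

Derivation:
d1 = 0.2052086577; d2 = -0.0069233767
phi(d1) = 0.3906302456; exp(-qT) = 1.0000000000; exp(-rT) = 0.9704455335
Theta = -S*exp(-qT)*phi(d1)*sigma/(2*sqrt(T)) + r*K*exp(-rT)*N(-d2) - q*S*exp(-qT)*N(-d1)
N(-d1) = 0.4187045528; N(-d2) = 0.5027620056; sqrt(T) = 1.4142135624
Term 1 = -1.1100 * 1.0000000000 * 0.3906302456 * 0.1500 / (2 * 1.4142135624) = -0.0229950899
Term 2 = 0.0150 * 1.1200 * 0.9704455335 * 0.5027620056 = 0.0081967728
Term 3 = 0 (no dividend yield, q = 0)
Theta = -0.0229950899 + (0.0081967728) + (0.0000000000) = -0.014798


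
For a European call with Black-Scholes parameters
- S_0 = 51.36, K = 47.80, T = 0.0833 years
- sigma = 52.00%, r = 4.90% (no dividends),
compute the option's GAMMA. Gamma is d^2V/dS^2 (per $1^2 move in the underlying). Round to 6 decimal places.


Answer: Gamma = 0.043721

Derivation:
d1 = 0.5808720216; d2 = 0.4307909769
phi(d1) = 0.3370093224; exp(-qT) = 1.0000000000; exp(-rT) = 0.9959266188
Gamma = exp(-qT) * phi(d1) / (S * sigma * sqrt(T)) = 1.0000000000 * 0.3370093224 / (51.3600 * 0.5200 * 0.2886173938) = 0.043721


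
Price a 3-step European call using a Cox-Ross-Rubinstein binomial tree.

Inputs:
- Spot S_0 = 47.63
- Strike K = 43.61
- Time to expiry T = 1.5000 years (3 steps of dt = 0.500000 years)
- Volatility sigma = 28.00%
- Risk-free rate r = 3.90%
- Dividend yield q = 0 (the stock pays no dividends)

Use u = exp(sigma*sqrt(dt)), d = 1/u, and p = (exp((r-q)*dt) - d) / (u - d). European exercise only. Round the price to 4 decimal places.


dt = T/N = 0.500000
u = exp(sigma*sqrt(dt)) = 1.218950; d = 1/u = 0.820378
p = (exp((r-q)*dt) - d) / (u - d) = 0.500068
Discount per step: exp(-r*dt) = 0.980689
Stock lattice S(k, i) with i counting down-moves:
  k=0: S(0,0) = 47.6300
  k=1: S(1,0) = 58.0586; S(1,1) = 39.0746
  k=2: S(2,0) = 70.7705; S(2,1) = 47.6300; S(2,2) = 32.0560
  k=3: S(3,0) = 86.2657; S(3,1) = 58.0586; S(3,2) = 39.0746; S(3,3) = 26.2980
Terminal payoffs V(N, i) = max(S_T - K, 0):
  V(3,0) = 42.655738; V(3,1) = 14.448592; V(3,2) = 0.000000; V(3,3) = 0.000000
Backward induction: V(k, i) = exp(-r*dt) * [p * V(k+1, i) + (1-p) * V(k+1, i+1)].
  V(2,0) = exp(-r*dt) * [p*42.655738 + (1-p)*14.448592] = 28.002683
  V(2,1) = exp(-r*dt) * [p*14.448592 + (1-p)*0.000000] = 7.085756
  V(2,2) = exp(-r*dt) * [p*0.000000 + (1-p)*0.000000] = 0.000000
  V(1,0) = exp(-r*dt) * [p*28.002683 + (1-p)*7.085756] = 17.206824
  V(1,1) = exp(-r*dt) * [p*7.085756 + (1-p)*0.000000] = 3.474936
  V(0,0) = exp(-r*dt) * [p*17.206824 + (1-p)*3.474936] = 10.142107

Answer: Price = V(0,0) = 10.1421


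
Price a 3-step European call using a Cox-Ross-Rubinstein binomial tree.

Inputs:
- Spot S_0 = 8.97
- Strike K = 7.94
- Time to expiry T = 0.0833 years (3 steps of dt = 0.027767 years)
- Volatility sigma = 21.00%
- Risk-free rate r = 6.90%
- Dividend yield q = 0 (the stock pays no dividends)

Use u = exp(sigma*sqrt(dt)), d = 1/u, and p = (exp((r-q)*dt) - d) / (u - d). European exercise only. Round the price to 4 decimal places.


dt = T/N = 0.027767
u = exp(sigma*sqrt(dt)) = 1.035612; d = 1/u = 0.965612
p = (exp((r-q)*dt) - d) / (u - d) = 0.518649
Discount per step: exp(-r*dt) = 0.998086
Stock lattice S(k, i) with i counting down-moves:
  k=0: S(0,0) = 8.9700
  k=1: S(1,0) = 9.2894; S(1,1) = 8.6615
  k=2: S(2,0) = 9.6203; S(2,1) = 8.9700; S(2,2) = 8.3637
  k=3: S(3,0) = 9.9629; S(3,1) = 9.2894; S(3,2) = 8.6615; S(3,3) = 8.0761
Terminal payoffs V(N, i) = max(S_T - K, 0):
  V(3,0) = 2.022865; V(3,1) = 1.349444; V(3,2) = 0.721541; V(3,3) = 0.136081
Backward induction: V(k, i) = exp(-r*dt) * [p * V(k+1, i) + (1-p) * V(k+1, i+1)].
  V(2,0) = exp(-r*dt) * [p*2.022865 + (1-p)*1.349444] = 1.695461
  V(2,1) = exp(-r*dt) * [p*1.349444 + (1-p)*0.721541] = 1.045198
  V(2,2) = exp(-r*dt) * [p*0.721541 + (1-p)*0.136081] = 0.438887
  V(1,0) = exp(-r*dt) * [p*1.695461 + (1-p)*1.045198] = 1.379810
  V(1,1) = exp(-r*dt) * [p*1.045198 + (1-p)*0.438887] = 0.751907
  V(0,0) = exp(-r*dt) * [p*1.379810 + (1-p)*0.751907] = 1.075506

Answer: Price = V(0,0) = 1.0755


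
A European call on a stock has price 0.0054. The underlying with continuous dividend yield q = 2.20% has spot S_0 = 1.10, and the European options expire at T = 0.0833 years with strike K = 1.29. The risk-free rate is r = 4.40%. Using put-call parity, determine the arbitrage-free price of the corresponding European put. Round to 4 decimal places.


Put-call parity: C - P = S_0 * exp(-qT) - K * exp(-rT).
S_0 * exp(-qT) = 1.1000 * 0.99816908 = 1.09798599
K * exp(-rT) = 1.2900 * 0.99634151 = 1.28528055
P = C - S*exp(-qT) + K*exp(-rT)
P = 0.0054 - 1.09798599 + 1.28528055 = 0.1927

Answer: Put price = 0.1927


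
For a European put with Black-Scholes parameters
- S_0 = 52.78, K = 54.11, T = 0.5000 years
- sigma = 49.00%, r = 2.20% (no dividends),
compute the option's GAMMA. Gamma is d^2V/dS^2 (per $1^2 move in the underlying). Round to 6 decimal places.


d1 = 0.1331621165; d2 = -0.2133202063
phi(d1) = 0.3954208620; exp(-qT) = 1.0000000000; exp(-rT) = 0.9890602788
Gamma = exp(-qT) * phi(d1) / (S * sigma * sqrt(T)) = 1.0000000000 * 0.3954208620 / (52.7800 * 0.4900 * 0.7071067812) = 0.021623

Answer: Gamma = 0.021623


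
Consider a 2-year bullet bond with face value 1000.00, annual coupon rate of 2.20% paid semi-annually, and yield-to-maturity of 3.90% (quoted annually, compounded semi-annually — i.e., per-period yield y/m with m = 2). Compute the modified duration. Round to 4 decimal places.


Answer: Modified duration = 1.9293

Derivation:
Coupon per period c = face * coupon_rate / m = 11.000000
Periods per year m = 2; per-period yield y/m = 0.019500
Number of cashflows N = 4
Cashflows (t years, CF_t, discount factor 1/(1+y/m)^(m*t), PV):
  t = 0.5000: CF_t = 11.000000, DF = 0.980873, PV = 10.789603
  t = 1.0000: CF_t = 11.000000, DF = 0.962112, PV = 10.583230
  t = 1.5000: CF_t = 11.000000, DF = 0.943709, PV = 10.380804
  t = 2.0000: CF_t = 1011.000000, DF = 0.925659, PV = 935.841360
Price P = sum_t PV_t = 967.594997
First compute Macaulay numerator sum_t t * PV_t:
  t * PV_t at t = 0.5000: 5.394801
  t * PV_t at t = 1.0000: 10.583230
  t * PV_t at t = 1.5000: 15.571206
  t * PV_t at t = 2.0000: 1871.682720
Macaulay duration D = 1903.231957 / 967.594997 = 1.966972
Modified duration = D / (1 + y/m) = 1.966972 / (1 + 0.019500) = 1.929349


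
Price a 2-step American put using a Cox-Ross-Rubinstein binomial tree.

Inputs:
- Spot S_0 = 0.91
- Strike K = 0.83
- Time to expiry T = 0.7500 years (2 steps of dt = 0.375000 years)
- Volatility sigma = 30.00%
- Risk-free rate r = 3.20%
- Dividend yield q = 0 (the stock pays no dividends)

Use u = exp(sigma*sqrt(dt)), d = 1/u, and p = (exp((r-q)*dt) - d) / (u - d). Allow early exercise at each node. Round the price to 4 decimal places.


Answer: Price = V(0,0) = 0.0514

Derivation:
dt = T/N = 0.375000
u = exp(sigma*sqrt(dt)) = 1.201669; d = 1/u = 0.832176
p = (exp((r-q)*dt) - d) / (u - d) = 0.486873
Discount per step: exp(-r*dt) = 0.988072
Stock lattice S(k, i) with i counting down-moves:
  k=0: S(0,0) = 0.9100
  k=1: S(1,0) = 1.0935; S(1,1) = 0.7573
  k=2: S(2,0) = 1.3140; S(2,1) = 0.9100; S(2,2) = 0.6302
Terminal payoffs V(N, i) = max(K - S_T, 0):
  V(2,0) = 0.000000; V(2,1) = 0.000000; V(2,2) = 0.199810
Backward induction: V(k, i) = exp(-r*dt) * [p * V(k+1, i) + (1-p) * V(k+1, i+1)]; then take max(V_cont, immediate exercise) for American.
  V(1,0) = exp(-r*dt) * [p*0.000000 + (1-p)*0.000000] = 0.000000; exercise = 0.000000; V(1,0) = max -> 0.000000
  V(1,1) = exp(-r*dt) * [p*0.000000 + (1-p)*0.199810] = 0.101305; exercise = 0.072720; V(1,1) = max -> 0.101305
  V(0,0) = exp(-r*dt) * [p*0.000000 + (1-p)*0.101305] = 0.051362; exercise = 0.000000; V(0,0) = max -> 0.051362


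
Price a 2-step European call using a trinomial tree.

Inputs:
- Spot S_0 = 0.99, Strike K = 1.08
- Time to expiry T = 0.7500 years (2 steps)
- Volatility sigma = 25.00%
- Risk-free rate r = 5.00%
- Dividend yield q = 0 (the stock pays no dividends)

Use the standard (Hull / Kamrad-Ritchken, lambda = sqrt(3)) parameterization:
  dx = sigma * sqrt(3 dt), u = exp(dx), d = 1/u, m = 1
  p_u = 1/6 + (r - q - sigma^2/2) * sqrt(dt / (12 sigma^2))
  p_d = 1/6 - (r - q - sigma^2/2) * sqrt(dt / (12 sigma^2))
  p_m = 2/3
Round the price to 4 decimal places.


Answer: Price = V(0,0) = 0.0675

Derivation:
dt = T/N = 0.375000; dx = sigma*sqrt(3*dt) = 0.265165
u = exp(dx) = 1.303646; d = 1/u = 0.767079
p_u = 0.179925, p_m = 0.666667, p_d = 0.153408
Discount per step: exp(-r*dt) = 0.981425
Stock lattice S(k, j) with j the centered position index:
  k=0: S(0,+0) = 0.9900
  k=1: S(1,-1) = 0.7594; S(1,+0) = 0.9900; S(1,+1) = 1.2906
  k=2: S(2,-2) = 0.5825; S(2,-1) = 0.7594; S(2,+0) = 0.9900; S(2,+1) = 1.2906; S(2,+2) = 1.6825
Terminal payoffs V(N, j) = max(S_T - K, 0):
  V(2,-2) = 0.000000; V(2,-1) = 0.000000; V(2,+0) = 0.000000; V(2,+1) = 0.210610; V(2,+2) = 0.602498
Backward induction: V(k, j) = exp(-r*dt) * [p_u * V(k+1, j+1) + p_m * V(k+1, j) + p_d * V(k+1, j-1)]
  V(1,-1) = exp(-r*dt) * [p_u*0.000000 + p_m*0.000000 + p_d*0.000000] = 0.000000
  V(1,+0) = exp(-r*dt) * [p_u*0.210610 + p_m*0.000000 + p_d*0.000000] = 0.037190
  V(1,+1) = exp(-r*dt) * [p_u*0.602498 + p_m*0.210610 + p_d*0.000000] = 0.244189
  V(0,+0) = exp(-r*dt) * [p_u*0.244189 + p_m*0.037190 + p_d*0.000000] = 0.067452


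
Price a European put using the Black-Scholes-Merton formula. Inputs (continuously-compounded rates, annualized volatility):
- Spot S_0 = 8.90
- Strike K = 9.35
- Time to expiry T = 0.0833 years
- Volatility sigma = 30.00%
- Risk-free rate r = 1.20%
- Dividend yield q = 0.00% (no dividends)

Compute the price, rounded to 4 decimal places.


Answer: Price = 0.5830

Derivation:
d1 = (ln(S/K) + (r - q + 0.5*sigma^2) * T) / (sigma * sqrt(T)) = -0.51483345
d2 = d1 - sigma * sqrt(T) = -0.60141867
exp(-rT) = 0.99900090; exp(-qT) = 1.00000000
P = K * exp(-rT) * N(-d2) - S_0 * exp(-qT) * N(-d1)
N(-d1) = 0.69666530; N(-d2) = 0.72621942
P = 9.3500 * 0.99900090 * 0.72621942 - 8.9000 * 1.00000000 * 0.69666530 = 0.5830


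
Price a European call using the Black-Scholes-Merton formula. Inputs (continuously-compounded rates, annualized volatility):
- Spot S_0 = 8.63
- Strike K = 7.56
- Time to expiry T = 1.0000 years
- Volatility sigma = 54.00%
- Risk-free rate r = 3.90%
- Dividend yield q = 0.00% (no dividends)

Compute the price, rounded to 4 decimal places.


d1 = (ln(S/K) + (r - q + 0.5*sigma^2) * T) / (sigma * sqrt(T)) = 0.58735799
d2 = d1 - sigma * sqrt(T) = 0.04735799
exp(-rT) = 0.96175071; exp(-qT) = 1.00000000
C = S_0 * exp(-qT) * N(d1) - K * exp(-rT) * N(d2)
N(d1) = 0.72151835; N(d2) = 0.51888604
C = 8.6300 * 1.00000000 * 0.72151835 - 7.5600 * 0.96175071 * 0.51888604 = 2.4540

Answer: Price = 2.4540


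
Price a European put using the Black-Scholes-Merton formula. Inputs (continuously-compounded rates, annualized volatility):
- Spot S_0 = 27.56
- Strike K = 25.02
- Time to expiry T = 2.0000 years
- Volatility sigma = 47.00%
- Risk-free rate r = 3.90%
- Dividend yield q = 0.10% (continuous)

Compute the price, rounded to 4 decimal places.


d1 = (ln(S/K) + (r - q + 0.5*sigma^2) * T) / (sigma * sqrt(T)) = 0.59214918
d2 = d1 - sigma * sqrt(T) = -0.07253119
exp(-rT) = 0.92496443; exp(-qT) = 0.99800200
P = K * exp(-rT) * N(-d2) - S_0 * exp(-qT) * N(-d1)
N(-d1) = 0.27687535; N(-d2) = 0.52891041
P = 25.0200 * 0.92496443 * 0.52891041 - 27.5600 * 0.99800200 * 0.27687535 = 4.6249

Answer: Price = 4.6249


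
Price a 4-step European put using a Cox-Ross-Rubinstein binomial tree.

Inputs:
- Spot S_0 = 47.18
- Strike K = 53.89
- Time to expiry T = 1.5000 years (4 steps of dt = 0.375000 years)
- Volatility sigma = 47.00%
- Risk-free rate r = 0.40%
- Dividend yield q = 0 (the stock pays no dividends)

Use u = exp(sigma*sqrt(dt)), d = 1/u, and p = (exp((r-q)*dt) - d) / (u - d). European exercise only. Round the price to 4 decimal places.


dt = T/N = 0.375000
u = exp(sigma*sqrt(dt)) = 1.333511; d = 1/u = 0.749900
p = (exp((r-q)*dt) - d) / (u - d) = 0.431111
Discount per step: exp(-r*dt) = 0.998501
Stock lattice S(k, i) with i counting down-moves:
  k=0: S(0,0) = 47.1800
  k=1: S(1,0) = 62.9150; S(1,1) = 35.3803
  k=2: S(2,0) = 83.8979; S(2,1) = 47.1800; S(2,2) = 26.5317
  k=3: S(3,0) = 111.8787; S(3,1) = 62.9150; S(3,2) = 35.3803; S(3,3) = 19.8961
  k=4: S(4,0) = 149.1914; S(4,1) = 83.8979; S(4,2) = 47.1800; S(4,3) = 26.5317; S(4,4) = 14.9201
Terminal payoffs V(N, i) = max(K - S_T, 0):
  V(4,0) = 0.000000; V(4,1) = 0.000000; V(4,2) = 6.710000; V(4,3) = 27.358307; V(4,4) = 38.969891
Backward induction: V(k, i) = exp(-r*dt) * [p * V(k+1, i) + (1-p) * V(k+1, i+1)].
  V(3,0) = exp(-r*dt) * [p*0.000000 + (1-p)*0.000000] = 0.000000
  V(3,1) = exp(-r*dt) * [p*0.000000 + (1-p)*6.710000] = 3.811524
  V(3,2) = exp(-r*dt) * [p*6.710000 + (1-p)*27.358307] = 18.428931
  V(3,3) = exp(-r*dt) * [p*27.358307 + (1-p)*38.969891] = 33.913102
  V(2,0) = exp(-r*dt) * [p*0.000000 + (1-p)*3.811524] = 2.165084
  V(2,1) = exp(-r*dt) * [p*3.811524 + (1-p)*18.428931] = 12.109028
  V(2,2) = exp(-r*dt) * [p*18.428931 + (1-p)*33.913102] = 27.196879
  V(1,0) = exp(-r*dt) * [p*2.165084 + (1-p)*12.109028] = 7.810360
  V(1,1) = exp(-r*dt) * [p*12.109028 + (1-p)*27.196879] = 20.661325
  V(0,0) = exp(-r*dt) * [p*7.810360 + (1-p)*20.661325] = 15.098468

Answer: Price = V(0,0) = 15.0985


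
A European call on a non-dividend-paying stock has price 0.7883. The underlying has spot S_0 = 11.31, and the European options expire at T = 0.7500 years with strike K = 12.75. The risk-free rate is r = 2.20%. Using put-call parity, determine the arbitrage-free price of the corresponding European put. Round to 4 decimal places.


Answer: Put price = 2.0197

Derivation:
Put-call parity: C - P = S_0 * exp(-qT) - K * exp(-rT).
S_0 * exp(-qT) = 11.3100 * 1.00000000 = 11.31000000
K * exp(-rT) = 12.7500 * 0.98363538 = 12.54135109
P = C - S*exp(-qT) + K*exp(-rT)
P = 0.7883 - 11.31000000 + 12.54135109 = 2.0197


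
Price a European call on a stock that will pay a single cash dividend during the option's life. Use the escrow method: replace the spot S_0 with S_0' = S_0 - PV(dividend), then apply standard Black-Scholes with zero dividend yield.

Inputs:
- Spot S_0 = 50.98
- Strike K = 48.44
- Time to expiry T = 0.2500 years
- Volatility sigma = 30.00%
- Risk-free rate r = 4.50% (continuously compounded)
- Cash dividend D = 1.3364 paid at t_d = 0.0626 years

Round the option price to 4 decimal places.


Answer: Price = 3.8733

Derivation:
PV(D) = D * exp(-r * t_d) = 1.3364 * 0.99718696 = 1.33264066
S_0' = S_0 - PV(D) = 50.9800 - 1.33264066 = 49.64735934
d1 = (ln(S_0'/K) + (r + sigma^2/2)*T) / (sigma*sqrt(T)) = 0.31412857
d2 = d1 - sigma*sqrt(T) = 0.16412857
exp(-rT) = 0.98881304
N(d1) = 0.62328830; N(d2) = 0.56518503
C = S_0' * N(d1) - K * exp(-rT) * N(d2) = 49.64735934 * 0.62328830 - 48.4400 * 0.98881304 * 0.56518503 = 3.8733
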